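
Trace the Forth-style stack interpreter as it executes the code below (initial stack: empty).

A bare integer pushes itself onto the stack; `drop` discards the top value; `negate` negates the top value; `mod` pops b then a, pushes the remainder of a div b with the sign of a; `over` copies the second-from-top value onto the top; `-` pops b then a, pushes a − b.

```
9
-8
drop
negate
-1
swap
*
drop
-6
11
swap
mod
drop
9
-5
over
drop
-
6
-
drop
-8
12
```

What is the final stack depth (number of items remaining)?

2

9      : 9
-8     : 9 -8
drop   : 9
negate : -9
-1     : -9 -1
swap   : -1 -9
*      : 9
drop   : (empty)
-6     : -6
11     : -6 11
swap   : 11 -6
mod    : 5
drop   : (empty)
9      : 9
-5     : 9 -5
over   : 9 -5 9
drop   : 9 -5
-      : 14
6      : 14 6
-      : 8
drop   : (empty)
-8     : -8
12     : -8 12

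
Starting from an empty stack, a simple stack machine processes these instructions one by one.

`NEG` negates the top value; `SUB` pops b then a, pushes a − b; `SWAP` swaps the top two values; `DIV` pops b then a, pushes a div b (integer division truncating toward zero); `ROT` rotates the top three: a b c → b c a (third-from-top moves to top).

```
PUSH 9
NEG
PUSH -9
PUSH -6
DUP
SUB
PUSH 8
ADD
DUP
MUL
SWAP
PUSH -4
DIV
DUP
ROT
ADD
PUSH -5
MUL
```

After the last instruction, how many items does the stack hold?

3

PUSH 9   [9]
NEG      [-9]
PUSH -9  [-9, -9]
PUSH -6  [-9, -9, -6]
DUP      [-9, -9, -6, -6]
SUB      [-9, -9, 0]
PUSH 8   [-9, -9, 0, 8]
ADD      [-9, -9, 8]
DUP      [-9, -9, 8, 8]
MUL      [-9, -9, 64]
SWAP     [-9, 64, -9]
PUSH -4  [-9, 64, -9, -4]
DIV      [-9, 64, 2]
DUP      [-9, 64, 2, 2]
ROT      [-9, 2, 2, 64]
ADD      [-9, 2, 66]
PUSH -5  [-9, 2, 66, -5]
MUL      [-9, 2, -330]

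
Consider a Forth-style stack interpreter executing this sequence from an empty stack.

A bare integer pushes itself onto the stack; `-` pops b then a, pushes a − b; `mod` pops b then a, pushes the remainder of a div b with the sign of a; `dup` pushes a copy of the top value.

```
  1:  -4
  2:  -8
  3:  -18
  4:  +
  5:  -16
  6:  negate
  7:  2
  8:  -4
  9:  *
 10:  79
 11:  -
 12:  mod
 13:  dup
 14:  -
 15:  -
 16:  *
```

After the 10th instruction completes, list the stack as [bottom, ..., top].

[-4, -26, 16, -8, 79]

-4      -4
-8      -4 -8
-18     -4 -8 -18
+       -4 -26
-16     -4 -26 -16
negate  -4 -26 16
2       -4 -26 16 2
-4      -4 -26 16 2 -4
*       -4 -26 16 -8
79      -4 -26 16 -8 79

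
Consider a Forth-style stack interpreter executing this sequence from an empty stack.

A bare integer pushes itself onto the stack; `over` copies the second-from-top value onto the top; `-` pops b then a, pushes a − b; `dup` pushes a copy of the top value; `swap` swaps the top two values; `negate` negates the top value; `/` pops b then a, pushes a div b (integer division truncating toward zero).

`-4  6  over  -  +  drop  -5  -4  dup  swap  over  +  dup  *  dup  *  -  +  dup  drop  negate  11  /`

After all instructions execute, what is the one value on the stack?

373

-4     → [-4]
6      → [-4, 6]
over   → [-4, 6, -4]
-      → [-4, 10]
+      → [6]
drop   → []
-5     → [-5]
-4     → [-5, -4]
dup    → [-5, -4, -4]
swap   → [-5, -4, -4]
over   → [-5, -4, -4, -4]
+      → [-5, -4, -8]
dup    → [-5, -4, -8, -8]
*      → [-5, -4, 64]
dup    → [-5, -4, 64, 64]
*      → [-5, -4, 4096]
-      → [-5, -4100]
+      → [-4105]
dup    → [-4105, -4105]
drop   → [-4105]
negate → [4105]
11     → [4105, 11]
/      → [373]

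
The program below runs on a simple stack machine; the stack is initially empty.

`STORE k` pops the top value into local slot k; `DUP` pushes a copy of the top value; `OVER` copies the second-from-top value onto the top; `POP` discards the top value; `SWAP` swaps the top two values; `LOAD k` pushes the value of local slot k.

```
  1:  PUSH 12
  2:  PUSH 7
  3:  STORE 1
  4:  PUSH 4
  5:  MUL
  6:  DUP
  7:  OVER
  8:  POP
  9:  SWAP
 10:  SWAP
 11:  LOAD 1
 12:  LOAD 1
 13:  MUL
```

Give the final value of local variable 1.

PUSH 12  [12]
PUSH 7   [12, 7]
STORE 1  [12]
PUSH 4   [12, 4]
MUL      [48]
DUP      [48, 48]
OVER     [48, 48, 48]
POP      [48, 48]
SWAP     [48, 48]
SWAP     [48, 48]
LOAD 1   [48, 48, 7]
LOAD 1   [48, 48, 7, 7]
MUL      [48, 48, 49]

7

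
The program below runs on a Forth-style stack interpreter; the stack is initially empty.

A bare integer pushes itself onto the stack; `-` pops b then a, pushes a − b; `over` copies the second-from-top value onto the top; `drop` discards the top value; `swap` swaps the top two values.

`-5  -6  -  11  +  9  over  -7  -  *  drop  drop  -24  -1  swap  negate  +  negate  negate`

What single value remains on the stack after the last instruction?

23

-5     : -5
-6     : -5 -6
-      : 1
11     : 1 11
+      : 12
9      : 12 9
over   : 12 9 12
-7     : 12 9 12 -7
-      : 12 9 19
*      : 12 171
drop   : 12
drop   : (empty)
-24    : -24
-1     : -24 -1
swap   : -1 -24
negate : -1 24
+      : 23
negate : -23
negate : 23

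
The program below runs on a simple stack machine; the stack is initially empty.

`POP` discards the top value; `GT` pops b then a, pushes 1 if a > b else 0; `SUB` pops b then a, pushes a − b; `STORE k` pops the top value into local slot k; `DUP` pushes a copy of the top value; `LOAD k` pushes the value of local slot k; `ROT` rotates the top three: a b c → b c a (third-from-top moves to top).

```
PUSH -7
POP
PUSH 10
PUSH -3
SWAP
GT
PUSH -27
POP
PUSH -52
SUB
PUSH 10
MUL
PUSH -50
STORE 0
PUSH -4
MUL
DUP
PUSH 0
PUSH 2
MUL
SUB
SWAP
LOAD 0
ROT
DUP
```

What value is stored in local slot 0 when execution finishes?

-50

PUSH -7  -> [-7]
POP      -> []
PUSH 10  -> [10]
PUSH -3  -> [10, -3]
SWAP     -> [-3, 10]
GT       -> [0]
PUSH -27 -> [0, -27]
POP      -> [0]
PUSH -52 -> [0, -52]
SUB      -> [52]
PUSH 10  -> [52, 10]
MUL      -> [520]
PUSH -50 -> [520, -50]
STORE 0  -> [520]
PUSH -4  -> [520, -4]
MUL      -> [-2080]
DUP      -> [-2080, -2080]
PUSH 0   -> [-2080, -2080, 0]
PUSH 2   -> [-2080, -2080, 0, 2]
MUL      -> [-2080, -2080, 0]
SUB      -> [-2080, -2080]
SWAP     -> [-2080, -2080]
LOAD 0   -> [-2080, -2080, -50]
ROT      -> [-2080, -50, -2080]
DUP      -> [-2080, -50, -2080, -2080]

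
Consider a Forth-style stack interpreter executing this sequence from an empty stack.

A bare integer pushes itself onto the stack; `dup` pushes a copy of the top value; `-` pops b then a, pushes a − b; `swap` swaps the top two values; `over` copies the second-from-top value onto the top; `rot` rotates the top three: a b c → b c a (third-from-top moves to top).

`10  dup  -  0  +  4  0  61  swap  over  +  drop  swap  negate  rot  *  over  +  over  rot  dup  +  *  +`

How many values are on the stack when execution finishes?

10     -> [10]
dup    -> [10, 10]
-      -> [0]
0      -> [0, 0]
+      -> [0]
4      -> [0, 4]
0      -> [0, 4, 0]
61     -> [0, 4, 0, 61]
swap   -> [0, 4, 61, 0]
over   -> [0, 4, 61, 0, 61]
+      -> [0, 4, 61, 61]
drop   -> [0, 4, 61]
swap   -> [0, 61, 4]
negate -> [0, 61, -4]
rot    -> [61, -4, 0]
*      -> [61, 0]
over   -> [61, 0, 61]
+      -> [61, 61]
over   -> [61, 61, 61]
rot    -> [61, 61, 61]
dup    -> [61, 61, 61, 61]
+      -> [61, 61, 122]
*      -> [61, 7442]
+      -> [7503]

1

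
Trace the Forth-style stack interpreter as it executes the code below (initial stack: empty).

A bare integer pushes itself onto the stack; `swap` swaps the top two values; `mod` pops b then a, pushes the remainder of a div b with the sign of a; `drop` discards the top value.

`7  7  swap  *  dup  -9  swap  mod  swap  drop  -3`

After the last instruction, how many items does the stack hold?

2

7    : [7]
7    : [7, 7]
swap : [7, 7]
*    : [49]
dup  : [49, 49]
-9   : [49, 49, -9]
swap : [49, -9, 49]
mod  : [49, -9]
swap : [-9, 49]
drop : [-9]
-3   : [-9, -3]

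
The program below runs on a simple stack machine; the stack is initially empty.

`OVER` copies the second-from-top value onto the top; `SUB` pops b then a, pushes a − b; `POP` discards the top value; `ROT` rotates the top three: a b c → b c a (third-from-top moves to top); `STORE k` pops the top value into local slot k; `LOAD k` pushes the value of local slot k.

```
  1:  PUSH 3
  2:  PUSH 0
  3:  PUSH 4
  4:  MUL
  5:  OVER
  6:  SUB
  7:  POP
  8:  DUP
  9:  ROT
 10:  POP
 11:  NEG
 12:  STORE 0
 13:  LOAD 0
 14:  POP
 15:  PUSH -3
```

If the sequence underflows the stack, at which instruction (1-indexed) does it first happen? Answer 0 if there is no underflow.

PUSH 3  3
PUSH 0  3 0
PUSH 4  3 0 4
MUL     3 0
OVER    3 0 3
SUB     3 -3
POP     3
DUP     3 3
ROT  — needs 3 operands, stack has 2 → underflow

9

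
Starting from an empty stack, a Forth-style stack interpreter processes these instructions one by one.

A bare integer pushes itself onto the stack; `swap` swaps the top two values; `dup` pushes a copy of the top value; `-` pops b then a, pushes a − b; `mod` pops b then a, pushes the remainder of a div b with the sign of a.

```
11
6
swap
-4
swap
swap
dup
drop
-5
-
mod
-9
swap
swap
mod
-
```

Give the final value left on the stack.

11   → [11]
6    → [11, 6]
swap → [6, 11]
-4   → [6, 11, -4]
swap → [6, -4, 11]
swap → [6, 11, -4]
dup  → [6, 11, -4, -4]
drop → [6, 11, -4]
-5   → [6, 11, -4, -5]
-    → [6, 11, 1]
mod  → [6, 0]
-9   → [6, 0, -9]
swap → [6, -9, 0]
swap → [6, 0, -9]
mod  → [6, 0]
-    → [6]

6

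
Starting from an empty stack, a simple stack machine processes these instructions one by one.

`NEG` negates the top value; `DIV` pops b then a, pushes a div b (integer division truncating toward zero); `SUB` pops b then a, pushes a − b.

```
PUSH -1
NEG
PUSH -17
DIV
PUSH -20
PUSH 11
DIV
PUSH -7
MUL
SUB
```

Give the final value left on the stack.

PUSH -1   -1
NEG       1
PUSH -17  1 -17
DIV       0
PUSH -20  0 -20
PUSH 11   0 -20 11
DIV       0 -1
PUSH -7   0 -1 -7
MUL       0 7
SUB       -7

-7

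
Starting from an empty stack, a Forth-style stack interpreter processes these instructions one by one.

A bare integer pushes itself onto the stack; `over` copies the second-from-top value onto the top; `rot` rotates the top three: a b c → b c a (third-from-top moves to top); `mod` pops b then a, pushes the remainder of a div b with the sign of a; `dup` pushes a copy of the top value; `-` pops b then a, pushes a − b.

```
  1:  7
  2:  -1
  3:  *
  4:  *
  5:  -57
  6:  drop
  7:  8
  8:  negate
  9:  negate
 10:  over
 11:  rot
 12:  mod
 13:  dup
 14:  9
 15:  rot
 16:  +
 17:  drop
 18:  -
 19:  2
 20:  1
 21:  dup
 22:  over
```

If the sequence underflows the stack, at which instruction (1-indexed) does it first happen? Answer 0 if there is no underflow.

7  : [7]
-1 : [7, -1]
*  : [-7]
*  — needs 2 operands, stack has 1 → underflow

4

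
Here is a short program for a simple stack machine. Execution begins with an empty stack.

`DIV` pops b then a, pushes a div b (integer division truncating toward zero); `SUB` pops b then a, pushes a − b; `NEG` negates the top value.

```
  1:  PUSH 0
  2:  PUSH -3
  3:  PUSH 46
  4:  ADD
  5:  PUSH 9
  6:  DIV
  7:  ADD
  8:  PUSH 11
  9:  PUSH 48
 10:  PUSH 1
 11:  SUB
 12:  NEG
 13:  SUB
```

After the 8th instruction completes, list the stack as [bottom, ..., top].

PUSH 0  : [0]
PUSH -3 : [0, -3]
PUSH 46 : [0, -3, 46]
ADD     : [0, 43]
PUSH 9  : [0, 43, 9]
DIV     : [0, 4]
ADD     : [4]
PUSH 11 : [4, 11]

[4, 11]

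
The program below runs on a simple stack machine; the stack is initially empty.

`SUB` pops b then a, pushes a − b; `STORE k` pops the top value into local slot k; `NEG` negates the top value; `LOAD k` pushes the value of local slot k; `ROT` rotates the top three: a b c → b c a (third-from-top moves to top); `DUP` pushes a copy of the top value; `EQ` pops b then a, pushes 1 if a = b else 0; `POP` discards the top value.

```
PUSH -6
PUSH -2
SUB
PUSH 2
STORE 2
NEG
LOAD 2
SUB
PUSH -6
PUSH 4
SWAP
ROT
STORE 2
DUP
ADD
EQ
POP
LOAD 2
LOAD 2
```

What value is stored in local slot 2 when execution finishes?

PUSH -6  [-6]
PUSH -2  [-6, -2]
SUB      [-4]
PUSH 2   [-4, 2]
STORE 2  [-4]
NEG      [4]
LOAD 2   [4, 2]
SUB      [2]
PUSH -6  [2, -6]
PUSH 4   [2, -6, 4]
SWAP     [2, 4, -6]
ROT      [4, -6, 2]
STORE 2  [4, -6]
DUP      [4, -6, -6]
ADD      [4, -12]
EQ       [0]
POP      []
LOAD 2   [2]
LOAD 2   [2, 2]

2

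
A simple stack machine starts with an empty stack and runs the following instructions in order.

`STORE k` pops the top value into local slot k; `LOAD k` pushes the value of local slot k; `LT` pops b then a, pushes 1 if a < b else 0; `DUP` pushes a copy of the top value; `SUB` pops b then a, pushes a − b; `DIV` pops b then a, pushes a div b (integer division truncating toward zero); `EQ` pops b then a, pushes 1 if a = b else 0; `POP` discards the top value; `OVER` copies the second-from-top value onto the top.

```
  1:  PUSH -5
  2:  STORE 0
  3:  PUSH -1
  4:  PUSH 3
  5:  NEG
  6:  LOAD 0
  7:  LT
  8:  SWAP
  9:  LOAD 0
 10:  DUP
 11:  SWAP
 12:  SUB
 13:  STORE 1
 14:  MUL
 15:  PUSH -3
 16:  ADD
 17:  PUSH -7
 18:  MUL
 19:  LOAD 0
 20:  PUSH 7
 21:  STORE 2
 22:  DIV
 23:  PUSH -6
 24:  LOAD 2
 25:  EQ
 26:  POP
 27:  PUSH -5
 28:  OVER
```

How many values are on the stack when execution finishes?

PUSH -5 → [-5]
STORE 0 → []
PUSH -1 → [-1]
PUSH 3  → [-1, 3]
NEG     → [-1, -3]
LOAD 0  → [-1, -3, -5]
LT      → [-1, 0]
SWAP    → [0, -1]
LOAD 0  → [0, -1, -5]
DUP     → [0, -1, -5, -5]
SWAP    → [0, -1, -5, -5]
SUB     → [0, -1, 0]
STORE 1 → [0, -1]
MUL     → [0]
PUSH -3 → [0, -3]
ADD     → [-3]
PUSH -7 → [-3, -7]
MUL     → [21]
LOAD 0  → [21, -5]
PUSH 7  → [21, -5, 7]
STORE 2 → [21, -5]
DIV     → [-4]
PUSH -6 → [-4, -6]
LOAD 2  → [-4, -6, 7]
EQ      → [-4, 0]
POP     → [-4]
PUSH -5 → [-4, -5]
OVER    → [-4, -5, -4]

3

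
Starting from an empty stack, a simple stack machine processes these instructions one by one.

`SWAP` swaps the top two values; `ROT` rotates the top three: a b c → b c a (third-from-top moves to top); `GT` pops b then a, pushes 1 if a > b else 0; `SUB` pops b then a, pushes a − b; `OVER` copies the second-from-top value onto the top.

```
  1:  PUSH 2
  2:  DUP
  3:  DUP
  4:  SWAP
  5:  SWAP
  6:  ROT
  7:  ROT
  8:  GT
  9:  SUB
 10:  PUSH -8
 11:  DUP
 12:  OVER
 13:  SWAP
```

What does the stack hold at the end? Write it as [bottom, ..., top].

[2, -8, -8, -8]

PUSH 2  -> 2
DUP     -> 2 2
DUP     -> 2 2 2
SWAP    -> 2 2 2
SWAP    -> 2 2 2
ROT     -> 2 2 2
ROT     -> 2 2 2
GT      -> 2 0
SUB     -> 2
PUSH -8 -> 2 -8
DUP     -> 2 -8 -8
OVER    -> 2 -8 -8 -8
SWAP    -> 2 -8 -8 -8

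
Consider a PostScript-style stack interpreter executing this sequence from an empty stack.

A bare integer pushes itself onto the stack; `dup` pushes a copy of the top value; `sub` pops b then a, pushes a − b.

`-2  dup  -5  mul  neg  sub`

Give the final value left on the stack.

8

-2  : [-2]
dup : [-2, -2]
-5  : [-2, -2, -5]
mul : [-2, 10]
neg : [-2, -10]
sub : [8]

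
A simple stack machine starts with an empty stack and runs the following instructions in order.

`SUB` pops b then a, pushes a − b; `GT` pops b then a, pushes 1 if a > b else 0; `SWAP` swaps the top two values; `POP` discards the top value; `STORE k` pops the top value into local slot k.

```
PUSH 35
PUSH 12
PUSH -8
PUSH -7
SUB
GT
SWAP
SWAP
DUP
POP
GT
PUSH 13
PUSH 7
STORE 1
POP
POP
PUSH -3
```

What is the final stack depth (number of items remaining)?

PUSH 35 : 35
PUSH 12 : 35 12
PUSH -8 : 35 12 -8
PUSH -7 : 35 12 -8 -7
SUB     : 35 12 -1
GT      : 35 1
SWAP    : 1 35
SWAP    : 35 1
DUP     : 35 1 1
POP     : 35 1
GT      : 1
PUSH 13 : 1 13
PUSH 7  : 1 13 7
STORE 1 : 1 13
POP     : 1
POP     : (empty)
PUSH -3 : -3

1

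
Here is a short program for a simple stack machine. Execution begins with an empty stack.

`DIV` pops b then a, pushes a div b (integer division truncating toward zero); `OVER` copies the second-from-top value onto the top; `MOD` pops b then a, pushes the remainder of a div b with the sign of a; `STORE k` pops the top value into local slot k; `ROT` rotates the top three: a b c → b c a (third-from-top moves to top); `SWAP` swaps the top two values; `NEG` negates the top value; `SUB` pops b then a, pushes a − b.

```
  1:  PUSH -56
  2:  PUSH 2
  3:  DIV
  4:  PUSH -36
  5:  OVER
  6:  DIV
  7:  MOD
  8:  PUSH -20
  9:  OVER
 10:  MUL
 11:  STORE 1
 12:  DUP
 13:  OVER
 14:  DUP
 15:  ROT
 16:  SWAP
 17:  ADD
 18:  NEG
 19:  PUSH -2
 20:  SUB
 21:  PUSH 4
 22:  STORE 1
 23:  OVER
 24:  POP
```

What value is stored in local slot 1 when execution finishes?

4

PUSH -56 -> -56
PUSH 2   -> -56 2
DIV      -> -28
PUSH -36 -> -28 -36
OVER     -> -28 -36 -28
DIV      -> -28 1
MOD      -> 0
PUSH -20 -> 0 -20
OVER     -> 0 -20 0
MUL      -> 0 0
STORE 1  -> 0
DUP      -> 0 0
OVER     -> 0 0 0
DUP      -> 0 0 0 0
ROT      -> 0 0 0 0
SWAP     -> 0 0 0 0
ADD      -> 0 0 0
NEG      -> 0 0 0
PUSH -2  -> 0 0 0 -2
SUB      -> 0 0 2
PUSH 4   -> 0 0 2 4
STORE 1  -> 0 0 2
OVER     -> 0 0 2 0
POP      -> 0 0 2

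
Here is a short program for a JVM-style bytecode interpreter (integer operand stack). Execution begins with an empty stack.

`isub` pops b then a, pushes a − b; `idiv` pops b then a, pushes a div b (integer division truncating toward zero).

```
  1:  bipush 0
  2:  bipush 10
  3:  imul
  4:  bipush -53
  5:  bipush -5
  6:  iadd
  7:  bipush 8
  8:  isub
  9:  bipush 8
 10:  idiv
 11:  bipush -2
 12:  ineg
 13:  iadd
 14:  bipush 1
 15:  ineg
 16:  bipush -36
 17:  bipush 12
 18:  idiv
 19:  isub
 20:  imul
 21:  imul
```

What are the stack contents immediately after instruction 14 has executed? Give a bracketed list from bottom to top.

[0, -6, 1]

bipush 0    0
bipush 10   0 10
imul        0
bipush -53  0 -53
bipush -5   0 -53 -5
iadd        0 -58
bipush 8    0 -58 8
isub        0 -66
bipush 8    0 -66 8
idiv        0 -8
bipush -2   0 -8 -2
ineg        0 -8 2
iadd        0 -6
bipush 1    0 -6 1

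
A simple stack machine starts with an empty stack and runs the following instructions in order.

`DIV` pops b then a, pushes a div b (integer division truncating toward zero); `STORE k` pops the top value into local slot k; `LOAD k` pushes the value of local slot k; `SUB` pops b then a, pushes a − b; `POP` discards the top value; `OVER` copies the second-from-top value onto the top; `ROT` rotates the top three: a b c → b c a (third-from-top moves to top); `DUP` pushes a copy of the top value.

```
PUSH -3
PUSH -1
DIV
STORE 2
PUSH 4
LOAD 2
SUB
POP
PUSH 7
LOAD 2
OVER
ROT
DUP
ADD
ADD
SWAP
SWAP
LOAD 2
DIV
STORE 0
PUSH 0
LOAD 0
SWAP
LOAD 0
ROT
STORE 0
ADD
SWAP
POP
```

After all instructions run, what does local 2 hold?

3

PUSH -3 : -3
PUSH -1 : -3 -1
DIV     : 3
STORE 2 : (empty)
PUSH 4  : 4
LOAD 2  : 4 3
SUB     : 1
POP     : (empty)
PUSH 7  : 7
LOAD 2  : 7 3
OVER    : 7 3 7
ROT     : 3 7 7
DUP     : 3 7 7 7
ADD     : 3 7 14
ADD     : 3 21
SWAP    : 21 3
SWAP    : 3 21
LOAD 2  : 3 21 3
DIV     : 3 7
STORE 0 : 3
PUSH 0  : 3 0
LOAD 0  : 3 0 7
SWAP    : 3 7 0
LOAD 0  : 3 7 0 7
ROT     : 3 0 7 7
STORE 0 : 3 0 7
ADD     : 3 7
SWAP    : 7 3
POP     : 7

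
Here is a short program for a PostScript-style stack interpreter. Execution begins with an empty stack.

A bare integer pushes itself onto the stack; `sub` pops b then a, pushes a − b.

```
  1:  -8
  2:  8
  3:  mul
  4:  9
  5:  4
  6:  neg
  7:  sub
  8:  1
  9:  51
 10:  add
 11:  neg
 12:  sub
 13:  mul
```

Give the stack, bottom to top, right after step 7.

-8  -> -8
8   -> -8 8
mul -> -64
9   -> -64 9
4   -> -64 9 4
neg -> -64 9 -4
sub -> -64 13

[-64, 13]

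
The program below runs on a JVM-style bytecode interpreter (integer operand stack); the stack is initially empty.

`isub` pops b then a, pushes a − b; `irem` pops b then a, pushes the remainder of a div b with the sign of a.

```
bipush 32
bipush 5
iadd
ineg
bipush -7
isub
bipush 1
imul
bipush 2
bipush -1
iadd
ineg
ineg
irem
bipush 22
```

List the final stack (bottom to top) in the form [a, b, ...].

bipush 32 -> 32
bipush 5  -> 32 5
iadd      -> 37
ineg      -> -37
bipush -7 -> -37 -7
isub      -> -30
bipush 1  -> -30 1
imul      -> -30
bipush 2  -> -30 2
bipush -1 -> -30 2 -1
iadd      -> -30 1
ineg      -> -30 -1
ineg      -> -30 1
irem      -> 0
bipush 22 -> 0 22

[0, 22]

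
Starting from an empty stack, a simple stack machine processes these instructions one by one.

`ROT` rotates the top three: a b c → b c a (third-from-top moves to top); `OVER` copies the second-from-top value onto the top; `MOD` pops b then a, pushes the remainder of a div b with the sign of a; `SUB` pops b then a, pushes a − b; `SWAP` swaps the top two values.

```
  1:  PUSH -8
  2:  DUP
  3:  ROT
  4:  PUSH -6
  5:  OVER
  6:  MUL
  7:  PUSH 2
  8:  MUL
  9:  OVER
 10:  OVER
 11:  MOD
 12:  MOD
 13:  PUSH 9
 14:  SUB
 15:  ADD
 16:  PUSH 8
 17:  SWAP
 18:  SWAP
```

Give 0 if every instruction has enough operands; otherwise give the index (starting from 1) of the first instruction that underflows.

3

PUSH -8 : [-8]
DUP     : [-8, -8]
ROT  — needs 3 operands, stack has 2 → underflow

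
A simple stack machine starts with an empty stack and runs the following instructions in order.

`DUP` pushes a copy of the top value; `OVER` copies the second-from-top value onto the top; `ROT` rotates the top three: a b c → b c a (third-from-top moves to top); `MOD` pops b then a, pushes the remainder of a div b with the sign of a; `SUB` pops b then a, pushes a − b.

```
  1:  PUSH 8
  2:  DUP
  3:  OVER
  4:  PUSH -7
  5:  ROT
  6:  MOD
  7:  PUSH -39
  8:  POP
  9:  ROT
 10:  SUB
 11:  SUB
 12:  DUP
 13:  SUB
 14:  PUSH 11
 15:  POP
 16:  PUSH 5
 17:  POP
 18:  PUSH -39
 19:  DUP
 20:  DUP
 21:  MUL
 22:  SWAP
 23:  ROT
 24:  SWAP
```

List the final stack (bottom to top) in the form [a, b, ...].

PUSH 8   : 8
DUP      : 8 8
OVER     : 8 8 8
PUSH -7  : 8 8 8 -7
ROT      : 8 8 -7 8
MOD      : 8 8 -7
PUSH -39 : 8 8 -7 -39
POP      : 8 8 -7
ROT      : 8 -7 8
SUB      : 8 -15
SUB      : 23
DUP      : 23 23
SUB      : 0
PUSH 11  : 0 11
POP      : 0
PUSH 5   : 0 5
POP      : 0
PUSH -39 : 0 -39
DUP      : 0 -39 -39
DUP      : 0 -39 -39 -39
MUL      : 0 -39 1521
SWAP     : 0 1521 -39
ROT      : 1521 -39 0
SWAP     : 1521 0 -39

[1521, 0, -39]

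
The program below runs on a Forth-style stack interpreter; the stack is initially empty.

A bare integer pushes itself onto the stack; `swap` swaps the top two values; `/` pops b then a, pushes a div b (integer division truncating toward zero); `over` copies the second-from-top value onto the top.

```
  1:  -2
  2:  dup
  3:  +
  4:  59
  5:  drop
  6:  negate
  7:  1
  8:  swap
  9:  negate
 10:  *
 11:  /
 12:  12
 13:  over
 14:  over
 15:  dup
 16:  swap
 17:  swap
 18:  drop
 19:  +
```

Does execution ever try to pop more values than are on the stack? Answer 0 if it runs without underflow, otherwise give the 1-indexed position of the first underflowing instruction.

-2     : [-2]
dup    : [-2, -2]
+      : [-4]
59     : [-4, 59]
drop   : [-4]
negate : [4]
1      : [4, 1]
swap   : [1, 4]
negate : [1, -4]
*      : [-4]
/  — needs 2 operands, stack has 1 → underflow

11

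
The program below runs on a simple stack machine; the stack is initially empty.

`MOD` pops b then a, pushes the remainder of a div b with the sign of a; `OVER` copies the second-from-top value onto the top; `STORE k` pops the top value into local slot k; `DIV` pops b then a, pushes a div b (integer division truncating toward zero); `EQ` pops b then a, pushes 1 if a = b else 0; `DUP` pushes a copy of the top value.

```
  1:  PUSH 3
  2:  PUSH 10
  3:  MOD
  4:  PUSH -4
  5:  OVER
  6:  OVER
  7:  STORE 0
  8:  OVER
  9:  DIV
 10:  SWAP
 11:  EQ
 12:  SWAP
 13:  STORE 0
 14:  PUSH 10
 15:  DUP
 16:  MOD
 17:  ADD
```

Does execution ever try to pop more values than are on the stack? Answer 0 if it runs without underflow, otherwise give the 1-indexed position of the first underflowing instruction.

0

PUSH 3  : [3]
PUSH 10 : [3, 10]
MOD     : [3]
PUSH -4 : [3, -4]
OVER    : [3, -4, 3]
OVER    : [3, -4, 3, -4]
STORE 0 : [3, -4, 3]
OVER    : [3, -4, 3, -4]
DIV     : [3, -4, 0]
SWAP    : [3, 0, -4]
EQ      : [3, 0]
SWAP    : [0, 3]
STORE 0 : [0]
PUSH 10 : [0, 10]
DUP     : [0, 10, 10]
MOD     : [0, 0]
ADD     : [0]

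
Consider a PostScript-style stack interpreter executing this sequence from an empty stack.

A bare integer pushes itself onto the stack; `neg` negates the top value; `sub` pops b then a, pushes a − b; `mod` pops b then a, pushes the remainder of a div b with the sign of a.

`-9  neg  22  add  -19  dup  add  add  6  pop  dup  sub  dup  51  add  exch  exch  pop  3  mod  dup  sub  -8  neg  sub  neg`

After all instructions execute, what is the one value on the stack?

8

-9   -> -9
neg  -> 9
22   -> 9 22
add  -> 31
-19  -> 31 -19
dup  -> 31 -19 -19
add  -> 31 -38
add  -> -7
6    -> -7 6
pop  -> -7
dup  -> -7 -7
sub  -> 0
dup  -> 0 0
51   -> 0 0 51
add  -> 0 51
exch -> 51 0
exch -> 0 51
pop  -> 0
3    -> 0 3
mod  -> 0
dup  -> 0 0
sub  -> 0
-8   -> 0 -8
neg  -> 0 8
sub  -> -8
neg  -> 8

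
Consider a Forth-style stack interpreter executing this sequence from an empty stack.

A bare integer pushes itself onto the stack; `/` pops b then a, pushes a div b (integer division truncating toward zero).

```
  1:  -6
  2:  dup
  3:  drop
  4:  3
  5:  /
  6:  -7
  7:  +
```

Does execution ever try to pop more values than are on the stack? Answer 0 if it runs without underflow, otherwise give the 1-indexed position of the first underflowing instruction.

0

-6   : [-6]
dup  : [-6, -6]
drop : [-6]
3    : [-6, 3]
/    : [-2]
-7   : [-2, -7]
+    : [-9]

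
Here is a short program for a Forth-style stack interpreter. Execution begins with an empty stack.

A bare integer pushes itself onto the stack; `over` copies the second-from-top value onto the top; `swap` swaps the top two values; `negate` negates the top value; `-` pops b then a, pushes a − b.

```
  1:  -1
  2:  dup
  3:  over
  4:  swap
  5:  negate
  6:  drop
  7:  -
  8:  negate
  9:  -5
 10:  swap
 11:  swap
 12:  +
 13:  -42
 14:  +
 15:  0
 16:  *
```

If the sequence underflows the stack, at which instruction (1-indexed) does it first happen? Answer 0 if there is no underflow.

0

-1     → [-1]
dup    → [-1, -1]
over   → [-1, -1, -1]
swap   → [-1, -1, -1]
negate → [-1, -1, 1]
drop   → [-1, -1]
-      → [0]
negate → [0]
-5     → [0, -5]
swap   → [-5, 0]
swap   → [0, -5]
+      → [-5]
-42    → [-5, -42]
+      → [-47]
0      → [-47, 0]
*      → [0]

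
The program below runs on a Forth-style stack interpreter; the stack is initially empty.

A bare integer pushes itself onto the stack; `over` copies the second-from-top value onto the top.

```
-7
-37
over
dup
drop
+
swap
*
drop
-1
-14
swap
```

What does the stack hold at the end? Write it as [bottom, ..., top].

[-14, -1]

-7   : -7
-37  : -7 -37
over : -7 -37 -7
dup  : -7 -37 -7 -7
drop : -7 -37 -7
+    : -7 -44
swap : -44 -7
*    : 308
drop : (empty)
-1   : -1
-14  : -1 -14
swap : -14 -1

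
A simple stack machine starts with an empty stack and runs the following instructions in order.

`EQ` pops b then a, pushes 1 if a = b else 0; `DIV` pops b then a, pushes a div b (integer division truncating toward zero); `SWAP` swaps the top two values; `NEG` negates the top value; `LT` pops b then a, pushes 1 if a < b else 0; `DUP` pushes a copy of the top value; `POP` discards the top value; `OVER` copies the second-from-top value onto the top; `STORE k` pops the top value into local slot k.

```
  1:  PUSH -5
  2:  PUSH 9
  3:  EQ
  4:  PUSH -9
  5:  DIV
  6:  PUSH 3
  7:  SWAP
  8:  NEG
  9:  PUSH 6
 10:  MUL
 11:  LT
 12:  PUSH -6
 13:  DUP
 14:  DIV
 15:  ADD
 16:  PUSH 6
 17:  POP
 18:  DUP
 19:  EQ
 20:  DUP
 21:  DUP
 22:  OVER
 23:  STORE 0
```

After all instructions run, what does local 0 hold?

PUSH -5 -> [-5]
PUSH 9  -> [-5, 9]
EQ      -> [0]
PUSH -9 -> [0, -9]
DIV     -> [0]
PUSH 3  -> [0, 3]
SWAP    -> [3, 0]
NEG     -> [3, 0]
PUSH 6  -> [3, 0, 6]
MUL     -> [3, 0]
LT      -> [0]
PUSH -6 -> [0, -6]
DUP     -> [0, -6, -6]
DIV     -> [0, 1]
ADD     -> [1]
PUSH 6  -> [1, 6]
POP     -> [1]
DUP     -> [1, 1]
EQ      -> [1]
DUP     -> [1, 1]
DUP     -> [1, 1, 1]
OVER    -> [1, 1, 1, 1]
STORE 0 -> [1, 1, 1]

1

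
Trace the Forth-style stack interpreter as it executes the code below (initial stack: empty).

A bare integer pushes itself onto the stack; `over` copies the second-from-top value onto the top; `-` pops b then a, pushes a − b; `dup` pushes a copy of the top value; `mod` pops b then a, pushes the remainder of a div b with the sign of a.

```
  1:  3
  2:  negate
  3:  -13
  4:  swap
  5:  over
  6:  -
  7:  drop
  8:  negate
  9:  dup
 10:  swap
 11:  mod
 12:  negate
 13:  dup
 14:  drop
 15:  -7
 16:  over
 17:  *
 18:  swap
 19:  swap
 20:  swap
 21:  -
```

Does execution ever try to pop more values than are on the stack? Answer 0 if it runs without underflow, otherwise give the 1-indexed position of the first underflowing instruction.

3      → 3
negate → -3
-13    → -3 -13
swap   → -13 -3
over   → -13 -3 -13
-      → -13 10
drop   → -13
negate → 13
dup    → 13 13
swap   → 13 13
mod    → 0
negate → 0
dup    → 0 0
drop   → 0
-7     → 0 -7
over   → 0 -7 0
*      → 0 0
swap   → 0 0
swap   → 0 0
swap   → 0 0
-      → 0

0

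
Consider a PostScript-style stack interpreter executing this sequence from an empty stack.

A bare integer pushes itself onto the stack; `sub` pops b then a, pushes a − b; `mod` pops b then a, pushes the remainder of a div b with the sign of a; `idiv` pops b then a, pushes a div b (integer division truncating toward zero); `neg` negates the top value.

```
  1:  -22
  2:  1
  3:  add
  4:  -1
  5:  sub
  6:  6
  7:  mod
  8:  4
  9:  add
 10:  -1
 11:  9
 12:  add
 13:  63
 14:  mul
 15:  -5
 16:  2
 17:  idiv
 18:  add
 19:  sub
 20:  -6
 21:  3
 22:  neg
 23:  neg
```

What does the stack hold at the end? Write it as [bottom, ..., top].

[-500, -6, 3]

-22  → -22
1    → -22 1
add  → -21
-1   → -21 -1
sub  → -20
6    → -20 6
mod  → -2
4    → -2 4
add  → 2
-1   → 2 -1
9    → 2 -1 9
add  → 2 8
63   → 2 8 63
mul  → 2 504
-5   → 2 504 -5
2    → 2 504 -5 2
idiv → 2 504 -2
add  → 2 502
sub  → -500
-6   → -500 -6
3    → -500 -6 3
neg  → -500 -6 -3
neg  → -500 -6 3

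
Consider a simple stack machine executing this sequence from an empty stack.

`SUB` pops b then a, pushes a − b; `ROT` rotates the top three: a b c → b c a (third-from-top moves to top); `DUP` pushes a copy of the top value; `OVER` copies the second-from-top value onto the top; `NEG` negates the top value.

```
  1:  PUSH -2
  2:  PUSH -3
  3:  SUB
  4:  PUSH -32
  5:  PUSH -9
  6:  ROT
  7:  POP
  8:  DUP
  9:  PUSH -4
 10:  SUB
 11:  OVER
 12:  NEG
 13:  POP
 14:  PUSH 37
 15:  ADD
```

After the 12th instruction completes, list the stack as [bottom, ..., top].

PUSH -2  -> -2
PUSH -3  -> -2 -3
SUB      -> 1
PUSH -32 -> 1 -32
PUSH -9  -> 1 -32 -9
ROT      -> -32 -9 1
POP      -> -32 -9
DUP      -> -32 -9 -9
PUSH -4  -> -32 -9 -9 -4
SUB      -> -32 -9 -5
OVER     -> -32 -9 -5 -9
NEG      -> -32 -9 -5 9

[-32, -9, -5, 9]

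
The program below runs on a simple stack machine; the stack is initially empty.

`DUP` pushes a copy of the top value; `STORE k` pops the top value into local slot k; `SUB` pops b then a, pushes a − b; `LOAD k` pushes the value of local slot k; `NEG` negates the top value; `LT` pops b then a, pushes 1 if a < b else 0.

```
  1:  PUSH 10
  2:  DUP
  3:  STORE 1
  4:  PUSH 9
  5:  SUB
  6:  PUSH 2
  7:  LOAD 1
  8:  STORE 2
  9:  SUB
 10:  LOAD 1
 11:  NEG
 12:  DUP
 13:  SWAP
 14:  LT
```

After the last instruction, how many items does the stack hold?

PUSH 10 -> [10]
DUP     -> [10, 10]
STORE 1 -> [10]
PUSH 9  -> [10, 9]
SUB     -> [1]
PUSH 2  -> [1, 2]
LOAD 1  -> [1, 2, 10]
STORE 2 -> [1, 2]
SUB     -> [-1]
LOAD 1  -> [-1, 10]
NEG     -> [-1, -10]
DUP     -> [-1, -10, -10]
SWAP    -> [-1, -10, -10]
LT      -> [-1, 0]

2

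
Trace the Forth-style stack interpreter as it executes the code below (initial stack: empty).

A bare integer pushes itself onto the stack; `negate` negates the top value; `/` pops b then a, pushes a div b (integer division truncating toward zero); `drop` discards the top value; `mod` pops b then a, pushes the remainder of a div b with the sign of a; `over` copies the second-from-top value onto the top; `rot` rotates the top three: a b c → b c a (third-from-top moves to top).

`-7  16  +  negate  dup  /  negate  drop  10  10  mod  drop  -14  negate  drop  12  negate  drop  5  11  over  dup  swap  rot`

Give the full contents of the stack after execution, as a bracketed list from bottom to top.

-7     → [-7]
16     → [-7, 16]
+      → [9]
negate → [-9]
dup    → [-9, -9]
/      → [1]
negate → [-1]
drop   → []
10     → [10]
10     → [10, 10]
mod    → [0]
drop   → []
-14    → [-14]
negate → [14]
drop   → []
12     → [12]
negate → [-12]
drop   → []
5      → [5]
11     → [5, 11]
over   → [5, 11, 5]
dup    → [5, 11, 5, 5]
swap   → [5, 11, 5, 5]
rot    → [5, 5, 5, 11]

[5, 5, 5, 11]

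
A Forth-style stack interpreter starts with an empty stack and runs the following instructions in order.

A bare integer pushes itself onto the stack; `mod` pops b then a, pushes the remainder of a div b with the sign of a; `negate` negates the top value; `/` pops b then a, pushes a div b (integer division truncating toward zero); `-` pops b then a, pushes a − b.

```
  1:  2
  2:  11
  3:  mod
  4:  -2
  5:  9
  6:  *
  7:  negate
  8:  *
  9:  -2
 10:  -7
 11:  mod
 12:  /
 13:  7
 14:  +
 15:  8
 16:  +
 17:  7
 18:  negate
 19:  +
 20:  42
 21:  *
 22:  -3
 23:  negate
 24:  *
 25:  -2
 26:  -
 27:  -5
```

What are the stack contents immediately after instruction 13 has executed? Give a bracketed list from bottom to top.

[-18, 7]

2      → [2]
11     → [2, 11]
mod    → [2]
-2     → [2, -2]
9      → [2, -2, 9]
*      → [2, -18]
negate → [2, 18]
*      → [36]
-2     → [36, -2]
-7     → [36, -2, -7]
mod    → [36, -2]
/      → [-18]
7      → [-18, 7]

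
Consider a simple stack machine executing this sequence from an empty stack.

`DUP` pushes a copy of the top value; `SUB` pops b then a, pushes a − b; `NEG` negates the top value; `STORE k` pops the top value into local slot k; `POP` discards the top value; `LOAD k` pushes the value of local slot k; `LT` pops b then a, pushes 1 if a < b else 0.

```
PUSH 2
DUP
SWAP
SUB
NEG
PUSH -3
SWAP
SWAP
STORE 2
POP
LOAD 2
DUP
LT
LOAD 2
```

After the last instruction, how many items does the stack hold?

2

PUSH 2  → [2]
DUP     → [2, 2]
SWAP    → [2, 2]
SUB     → [0]
NEG     → [0]
PUSH -3 → [0, -3]
SWAP    → [-3, 0]
SWAP    → [0, -3]
STORE 2 → [0]
POP     → []
LOAD 2  → [-3]
DUP     → [-3, -3]
LT      → [0]
LOAD 2  → [0, -3]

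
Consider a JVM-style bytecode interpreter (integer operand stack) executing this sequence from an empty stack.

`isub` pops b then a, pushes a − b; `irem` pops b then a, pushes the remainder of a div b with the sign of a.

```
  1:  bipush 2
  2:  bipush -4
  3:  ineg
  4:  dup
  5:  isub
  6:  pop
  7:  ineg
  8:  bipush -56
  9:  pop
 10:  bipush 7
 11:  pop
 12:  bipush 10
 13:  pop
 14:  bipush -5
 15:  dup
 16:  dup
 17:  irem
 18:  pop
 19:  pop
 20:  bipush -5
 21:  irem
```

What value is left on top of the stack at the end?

bipush 2   : 2
bipush -4  : 2 -4
ineg       : 2 4
dup        : 2 4 4
isub       : 2 0
pop        : 2
ineg       : -2
bipush -56 : -2 -56
pop        : -2
bipush 7   : -2 7
pop        : -2
bipush 10  : -2 10
pop        : -2
bipush -5  : -2 -5
dup        : -2 -5 -5
dup        : -2 -5 -5 -5
irem       : -2 -5 0
pop        : -2 -5
pop        : -2
bipush -5  : -2 -5
irem       : -2

-2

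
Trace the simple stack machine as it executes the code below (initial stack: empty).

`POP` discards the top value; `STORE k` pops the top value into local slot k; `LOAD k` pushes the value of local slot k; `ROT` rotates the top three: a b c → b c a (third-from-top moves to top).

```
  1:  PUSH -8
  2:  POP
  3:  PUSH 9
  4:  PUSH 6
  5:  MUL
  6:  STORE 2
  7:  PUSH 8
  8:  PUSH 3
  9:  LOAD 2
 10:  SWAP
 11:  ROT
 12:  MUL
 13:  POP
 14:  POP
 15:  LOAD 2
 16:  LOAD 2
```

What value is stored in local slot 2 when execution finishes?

54

PUSH -8  -8
POP      (empty)
PUSH 9   9
PUSH 6   9 6
MUL      54
STORE 2  (empty)
PUSH 8   8
PUSH 3   8 3
LOAD 2   8 3 54
SWAP     8 54 3
ROT      54 3 8
MUL      54 24
POP      54
POP      (empty)
LOAD 2   54
LOAD 2   54 54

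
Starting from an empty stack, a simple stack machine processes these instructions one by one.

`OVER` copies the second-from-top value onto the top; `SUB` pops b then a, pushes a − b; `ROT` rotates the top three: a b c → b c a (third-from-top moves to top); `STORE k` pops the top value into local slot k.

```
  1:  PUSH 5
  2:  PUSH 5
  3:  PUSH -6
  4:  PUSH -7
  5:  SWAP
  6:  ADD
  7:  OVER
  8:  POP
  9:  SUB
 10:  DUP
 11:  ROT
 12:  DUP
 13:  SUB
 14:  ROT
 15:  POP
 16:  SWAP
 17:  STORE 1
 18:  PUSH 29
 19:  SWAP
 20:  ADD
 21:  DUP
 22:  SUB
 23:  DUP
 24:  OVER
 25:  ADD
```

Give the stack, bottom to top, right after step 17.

[0]

PUSH 5  → 5
PUSH 5  → 5 5
PUSH -6 → 5 5 -6
PUSH -7 → 5 5 -6 -7
SWAP    → 5 5 -7 -6
ADD     → 5 5 -13
OVER    → 5 5 -13 5
POP     → 5 5 -13
SUB     → 5 18
DUP     → 5 18 18
ROT     → 18 18 5
DUP     → 18 18 5 5
SUB     → 18 18 0
ROT     → 18 0 18
POP     → 18 0
SWAP    → 0 18
STORE 1 → 0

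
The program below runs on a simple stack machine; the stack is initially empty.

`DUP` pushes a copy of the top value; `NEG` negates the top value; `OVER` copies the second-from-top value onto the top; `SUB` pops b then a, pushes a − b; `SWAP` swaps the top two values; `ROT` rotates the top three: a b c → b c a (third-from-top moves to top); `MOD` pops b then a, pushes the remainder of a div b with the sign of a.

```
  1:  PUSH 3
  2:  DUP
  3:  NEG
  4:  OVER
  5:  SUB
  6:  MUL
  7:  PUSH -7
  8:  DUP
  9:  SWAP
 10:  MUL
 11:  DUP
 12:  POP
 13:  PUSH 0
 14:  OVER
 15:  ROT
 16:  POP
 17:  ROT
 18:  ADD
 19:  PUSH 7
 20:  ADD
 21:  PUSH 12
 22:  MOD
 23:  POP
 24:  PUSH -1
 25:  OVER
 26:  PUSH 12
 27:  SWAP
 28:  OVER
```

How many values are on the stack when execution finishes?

5

PUSH 3  : [3]
DUP     : [3, 3]
NEG     : [3, -3]
OVER    : [3, -3, 3]
SUB     : [3, -6]
MUL     : [-18]
PUSH -7 : [-18, -7]
DUP     : [-18, -7, -7]
SWAP    : [-18, -7, -7]
MUL     : [-18, 49]
DUP     : [-18, 49, 49]
POP     : [-18, 49]
PUSH 0  : [-18, 49, 0]
OVER    : [-18, 49, 0, 49]
ROT     : [-18, 0, 49, 49]
POP     : [-18, 0, 49]
ROT     : [0, 49, -18]
ADD     : [0, 31]
PUSH 7  : [0, 31, 7]
ADD     : [0, 38]
PUSH 12 : [0, 38, 12]
MOD     : [0, 2]
POP     : [0]
PUSH -1 : [0, -1]
OVER    : [0, -1, 0]
PUSH 12 : [0, -1, 0, 12]
SWAP    : [0, -1, 12, 0]
OVER    : [0, -1, 12, 0, 12]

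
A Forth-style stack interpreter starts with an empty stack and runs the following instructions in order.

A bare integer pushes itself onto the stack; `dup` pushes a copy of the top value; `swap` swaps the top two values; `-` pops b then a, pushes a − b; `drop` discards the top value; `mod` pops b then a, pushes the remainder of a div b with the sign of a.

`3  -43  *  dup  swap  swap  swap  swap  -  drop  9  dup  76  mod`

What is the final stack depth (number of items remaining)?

2

3     [3]
-43   [3, -43]
*     [-129]
dup   [-129, -129]
swap  [-129, -129]
swap  [-129, -129]
swap  [-129, -129]
swap  [-129, -129]
-     [0]
drop  []
9     [9]
dup   [9, 9]
76    [9, 9, 76]
mod   [9, 9]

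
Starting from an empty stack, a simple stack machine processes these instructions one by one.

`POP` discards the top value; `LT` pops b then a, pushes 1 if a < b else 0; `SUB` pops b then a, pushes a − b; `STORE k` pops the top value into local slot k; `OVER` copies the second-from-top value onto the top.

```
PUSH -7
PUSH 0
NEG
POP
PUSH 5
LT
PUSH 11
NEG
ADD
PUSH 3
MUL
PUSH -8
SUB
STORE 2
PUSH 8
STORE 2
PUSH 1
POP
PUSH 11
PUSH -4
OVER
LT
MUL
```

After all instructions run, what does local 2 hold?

8

PUSH -7 : -7
PUSH 0  : -7 0
NEG     : -7 0
POP     : -7
PUSH 5  : -7 5
LT      : 1
PUSH 11 : 1 11
NEG     : 1 -11
ADD     : -10
PUSH 3  : -10 3
MUL     : -30
PUSH -8 : -30 -8
SUB     : -22
STORE 2 : (empty)
PUSH 8  : 8
STORE 2 : (empty)
PUSH 1  : 1
POP     : (empty)
PUSH 11 : 11
PUSH -4 : 11 -4
OVER    : 11 -4 11
LT      : 11 1
MUL     : 11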